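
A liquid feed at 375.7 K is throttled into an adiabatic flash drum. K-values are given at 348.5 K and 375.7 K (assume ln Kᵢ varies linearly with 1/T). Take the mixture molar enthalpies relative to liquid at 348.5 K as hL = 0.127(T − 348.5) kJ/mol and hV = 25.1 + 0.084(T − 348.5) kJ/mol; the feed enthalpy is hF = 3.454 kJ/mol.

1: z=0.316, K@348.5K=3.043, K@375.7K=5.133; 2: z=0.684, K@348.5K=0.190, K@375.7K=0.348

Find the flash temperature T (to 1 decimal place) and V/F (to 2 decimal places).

T = 353.5 K, V/F = 0.11

Adiabatic flash: solve Rachford–Rice at each trial T, then check hF = ψ·hV(T) + (1−ψ)·hL(T).
  T = 348.5 K: K = (3.043, 0.190), RR gives ψ = 0.055, H_out = 1.389 kJ/mol
  T = 375.7 K: K = (5.133, 0.348), RR gives ψ = 0.319, H_out = 11.092 kJ/mol
  T = 362.1 K: K = (3.991, 0.260), RR gives ψ = 0.198, H_out = 6.591 kJ/mol
  T = 355.3 K: K = (3.494, 0.223), RR gives ψ = 0.132, H_out = 4.149 kJ/mol
  T = 351.9 K: K = (3.263, 0.206), RR gives ψ = 0.096, H_out = 2.820 kJ/mol
  T = 353.6 K: K = (3.377, 0.214), RR gives ψ = 0.114, H_out = 3.496 kJ/mol
Linear interpolation between T = 351.9 (H_out = 2.820) and T = 353.6 (H_out = 3.496) on hF = 3.454 gives T ≈ 353.5 K, at which ψ = 0.11.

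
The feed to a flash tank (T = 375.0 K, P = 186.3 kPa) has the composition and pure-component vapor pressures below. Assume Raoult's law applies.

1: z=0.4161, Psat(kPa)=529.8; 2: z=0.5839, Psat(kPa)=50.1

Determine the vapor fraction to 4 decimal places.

Raoult's law: Kᵢ = Pᵢˢᵃᵗ/P = Pᵢˢᵃᵗ/186.3.
  K_1 = 529.8/186.3 = 2.843800, K_2 = 50.1/186.3 = 0.268921
Let ψ = V/F and solve Σ zᵢ(Kᵢ−1)/(1+ψ(Kᵢ−1)) = 0.
Feasibility: ΣzᵢKᵢ = 1.3403, Σzᵢ/Kᵢ = 2.3176 — both > 1, two phases present.
Binary case is linear: z₁(K₁−1)(1+ψ(K₂−1)) + z₂(K₂−1)(1+ψ(K₁−1)) = 0
⇒ ψ = [z₁(K₁−1)+z₂(K₂−1)] / [−(K₁−1)(K₂−1)] = 0.34033/1.34796 = 0.2525

ψ = 0.2525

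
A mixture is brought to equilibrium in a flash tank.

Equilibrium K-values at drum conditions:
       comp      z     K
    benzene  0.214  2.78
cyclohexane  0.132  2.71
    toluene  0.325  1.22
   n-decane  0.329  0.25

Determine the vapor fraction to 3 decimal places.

Rachford–Rice: g(ψ) = Σ zᵢ(Kᵢ−1)/(1+ψ(Kᵢ−1)) = 0.
g(0) = ΣzᵢKᵢ − 1 = 0.431 and g(1) = 1 − Σzᵢ/Kᵢ = -0.708, so a root lies in (0, 1).
Newton–Raphson from ψ = 0.37:
  ψ = 0.370: g = 0.0925, g' = -0.759 → ψ = 0.492
  ψ = 0.492: g = -0.0007, g' = -0.784 → ψ = 0.491
Converged at ψ = 0.491.

ψ = 0.491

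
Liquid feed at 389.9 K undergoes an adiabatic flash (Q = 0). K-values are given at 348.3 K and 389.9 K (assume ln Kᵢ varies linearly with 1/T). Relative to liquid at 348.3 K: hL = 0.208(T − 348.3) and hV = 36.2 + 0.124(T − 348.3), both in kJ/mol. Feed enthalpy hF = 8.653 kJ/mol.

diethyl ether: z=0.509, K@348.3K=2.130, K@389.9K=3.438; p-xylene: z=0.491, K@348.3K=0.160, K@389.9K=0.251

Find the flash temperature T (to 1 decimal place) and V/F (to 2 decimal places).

T = 352.4 K, V/F = 0.22

Adiabatic flash: solve Rachford–Rice at each trial T, then check hF = ψ·hV(T) + (1−ψ)·hL(T).
  T = 348.3 K: K = (2.130, 0.160), RR gives ψ = 0.171, H_out = 6.206 kJ/mol
  T = 389.9 K: K = (3.438, 0.251), RR gives ψ = 0.478, H_out = 24.292 kJ/mol
  T = 369.1 K: K = (2.743, 0.203), RR gives ψ = 0.357, H_out = 16.622 kJ/mol
  T = 358.7 K: K = (2.426, 0.181), RR gives ψ = 0.277, H_out = 11.950 kJ/mol
  T = 353.5 K: K = (2.275, 0.170), RR gives ψ = 0.228, H_out = 9.251 kJ/mol
  T = 350.9 K: K = (2.202, 0.165), RR gives ψ = 0.201, H_out = 7.779 kJ/mol
  T = 352.2 K: K = (2.239, 0.168), RR gives ψ = 0.215, H_out = 8.527 kJ/mol
Linear interpolation between T = 352.2 (H_out = 8.527) and T = 353.5 (H_out = 9.251) on hF = 8.653 gives T ≈ 352.4 K, at which ψ = 0.22.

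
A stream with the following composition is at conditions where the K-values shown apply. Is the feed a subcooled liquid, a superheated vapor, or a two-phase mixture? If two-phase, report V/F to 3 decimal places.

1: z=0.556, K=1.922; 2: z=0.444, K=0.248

two-phase, V/F = 0.258

ΣzᵢKᵢ = 1.179; Σzᵢ/Kᵢ = 2.080.
Both exceed 1, so a two-phase solution exists.
Let ψ = V/F and solve Σ zᵢ(Kᵢ−1)/(1+ψ(Kᵢ−1)) = 0.
Binary case is linear: z₁(K₁−1)(1+ψ(K₂−1)) + z₂(K₂−1)(1+ψ(K₁−1)) = 0
⇒ ψ = [z₁(K₁−1)+z₂(K₂−1)] / [−(K₁−1)(K₂−1)] = 0.1787/0.6933 = 0.258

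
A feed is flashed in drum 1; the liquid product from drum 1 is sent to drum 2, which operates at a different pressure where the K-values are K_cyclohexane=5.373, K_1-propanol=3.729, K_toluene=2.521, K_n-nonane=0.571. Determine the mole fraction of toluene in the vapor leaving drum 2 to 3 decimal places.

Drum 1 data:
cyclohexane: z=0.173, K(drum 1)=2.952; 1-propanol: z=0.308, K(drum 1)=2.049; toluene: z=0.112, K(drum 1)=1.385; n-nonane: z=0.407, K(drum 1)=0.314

y_toluene (drum 2) = 0.118

Drum 1:
Material balance + equilibrium reduce to Σ zᵢ(Kᵢ−1)/(1+ψ₁(Kᵢ−1)) = 0.
Feasibility: ΣzᵢKᵢ = 1.425, Σzᵢ/Kᵢ = 1.586 — both > 1, two phases present.
Iterate (Newton) starting at ψ₁ = 0.61:
  ψ₁ = 0.610: g = -0.0940, g' = -0.841 → ψ₁ = 0.498
  ψ₁ = 0.498: g = -0.0046, g' = -0.769 → ψ₁ = 0.492
Converged at ψ₁ = 0.492.
Drum-1 compositions:
  cyclohexane: x = 0.088, y = 0.260
  1-propanol: x = 0.203, y = 0.416
  toluene: x = 0.094, y = 0.130
  n-nonane: x = 0.614, y = 0.193
Drum-2 feed = drum-1 liquid: z₂ = (0.0882, 0.2031, 0.0942, 0.6145).
Drum 2:
Material balance + equilibrium reduce to Σ zᵢ(Kᵢ−1)/(1+ψ₂(Kᵢ−1)) = 0.
Feasibility: ΣzᵢKᵢ = 1.820, Σzᵢ/Kᵢ = 1.184 — both > 1, two phases present.
Iterate (Newton) starting at ψ₂ = 0.67:
  ψ₂ = 0.670: g = -0.0049, g' = -0.574 → ψ₂ = 0.662
Converged at ψ₂ = 0.662.
  cyclohexane: x = 0.023, y = 0.122
  1-propanol: x = 0.072, y = 0.270
  toluene: x = 0.047, y = 0.118
  n-nonane: x = 0.858, y = 0.490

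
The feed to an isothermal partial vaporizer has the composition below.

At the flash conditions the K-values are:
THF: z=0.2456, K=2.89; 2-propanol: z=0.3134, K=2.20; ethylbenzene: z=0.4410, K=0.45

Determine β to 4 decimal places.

Newton iteration, β⁰ = 0.52:
  β = 0.5200: g = 0.12598, g' = -0.6559 → β = 0.7121
  β = 0.7121: g = 0.00199, g' = -0.6511 → β = 0.7151
Converged at β = 0.7151.

β = 0.7151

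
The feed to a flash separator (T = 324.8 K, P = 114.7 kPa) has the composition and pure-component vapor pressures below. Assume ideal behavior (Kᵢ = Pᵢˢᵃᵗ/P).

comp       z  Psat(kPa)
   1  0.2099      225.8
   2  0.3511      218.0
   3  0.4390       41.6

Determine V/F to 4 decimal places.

Raoult's law: Kᵢ = Pᵢˢᵃᵗ/P = Pᵢˢᵃᵗ/114.7.
  K_1 = 225.8/114.7 = 1.968614, K_2 = 218.0/114.7 = 1.900610, K_3 = 41.6/114.7 = 0.362685
Material balance + equilibrium reduce to Σ zᵢ(Kᵢ−1)/(1+V/F(Kᵢ−1)) = 0.
Feasibility: ΣzᵢKᵢ = 1.2397, Σzᵢ/Kᵢ = 1.5018 — both > 1, two phases present.
Newton iteration, V/F⁰ = 0.49:
  V/F = 0.4900: g = -0.04956, g' = -0.6047 → V/F = 0.4080
  V/F = 0.4080: g = -0.00115, g' = -0.5791 → V/F = 0.4060
Converged at V/F = 0.4060.

V/F = 0.4060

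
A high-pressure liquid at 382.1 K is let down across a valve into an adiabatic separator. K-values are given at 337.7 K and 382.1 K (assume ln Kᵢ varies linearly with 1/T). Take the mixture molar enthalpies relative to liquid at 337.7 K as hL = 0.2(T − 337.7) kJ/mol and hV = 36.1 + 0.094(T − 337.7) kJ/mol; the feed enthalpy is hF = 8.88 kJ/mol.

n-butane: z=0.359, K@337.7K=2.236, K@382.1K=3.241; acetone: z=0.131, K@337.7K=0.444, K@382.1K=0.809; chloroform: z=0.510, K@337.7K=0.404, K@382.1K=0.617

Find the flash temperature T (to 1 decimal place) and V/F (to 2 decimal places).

Adiabatic flash: solve Rachford–Rice at each trial T, then check hF = ψ·hV(T) + (1−ψ)·hL(T).
  T = 337.7 K: K = (2.236, 0.444, 0.404), RR gives ψ = 0.092, H_out = 3.324 kJ/mol
  T = 382.1 K: K = (3.241, 0.809, 0.617), RR gives ψ = 0.742, H_out = 32.182 kJ/mol
  T = 359.9 K: K = (2.723, 0.611, 0.506), RR gives ψ = 0.386, H_out = 17.467 kJ/mol
  T = 348.8 K: K = (2.475, 0.523, 0.454), RR gives ψ = 0.240, H_out = 10.599 kJ/mol
  T = 343.2 K: K = (2.353, 0.482, 0.428), RR gives ψ = 0.167, H_out = 7.017 kJ/mol
  T = 346.0 K: K = (2.414, 0.503, 0.441), RR gives ψ = 0.203, H_out = 8.825 kJ/mol
  T = 347.4 K: K = (2.445, 0.513, 0.447), RR gives ψ = 0.222, H_out = 9.716 kJ/mol
Linear interpolation between T = 346.0 (H_out = 8.825) and T = 347.4 (H_out = 9.716) on hF = 8.88 gives T ≈ 346.1 K, at which ψ = 0.20.

T = 346.1 K, V/F = 0.20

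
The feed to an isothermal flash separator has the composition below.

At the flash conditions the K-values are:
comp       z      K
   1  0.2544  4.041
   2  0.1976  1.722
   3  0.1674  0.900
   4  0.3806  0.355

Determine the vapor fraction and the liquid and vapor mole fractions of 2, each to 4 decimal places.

Material balance + equilibrium reduce to Σ zᵢ(Kᵢ−1)/(1+ψ(Kᵢ−1)) = 0.
Feasibility: ΣzᵢKᵢ = 1.6541, Σzᵢ/Kᵢ = 1.4358 — both > 1, two phases present.
Iterate (Newton) starting at ψ = 0.5:
  ψ = 0.5000: g = 0.03180, g' = -0.7727 → ψ = 0.5411
  ψ = 0.5411: g = 0.00019, g' = -0.7649 → ψ = 0.5414
Converged at ψ = 0.5414.
Compositions from xᵢ = zᵢ/(1+ψ(Kᵢ−1)), yᵢ = Kᵢxᵢ:
  1: x = 0.0961, y = 0.3885
  2: x = 0.1421, y = 0.2446
  3: x = 0.1770, y = 0.1593
  4: x = 0.5848, y = 0.2076

ψ = 0.5414, x_2 = 0.1421, y_2 = 0.2446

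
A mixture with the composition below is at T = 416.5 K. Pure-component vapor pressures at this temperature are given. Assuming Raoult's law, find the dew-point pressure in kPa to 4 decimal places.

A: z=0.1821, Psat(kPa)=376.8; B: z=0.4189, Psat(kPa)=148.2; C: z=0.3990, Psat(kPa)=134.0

Pdew = 159.0463 kPa

At the dew point ψ → 1, so Σzᵢ/Kᵢ = 1 with Kᵢ = Pᵢˢᵃᵗ/P ⇒ 1/P = Σzᵢ/Pᵢˢᵃᵗ.
1/P = 0.1821/376.8 + 0.4189/148.2 + 0.3990/134.0 = 0.0062875 ⇒ P = 159.0463 kPa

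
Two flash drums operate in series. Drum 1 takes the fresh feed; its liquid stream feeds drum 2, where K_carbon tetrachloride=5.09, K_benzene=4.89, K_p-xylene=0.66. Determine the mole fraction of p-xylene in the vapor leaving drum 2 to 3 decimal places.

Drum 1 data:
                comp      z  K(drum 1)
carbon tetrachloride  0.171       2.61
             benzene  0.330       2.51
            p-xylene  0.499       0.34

Drum 1:
Rachford–Rice: g(ψ₁) = Σ zᵢ(Kᵢ−1)/(1+ψ₁(Kᵢ−1)) = 0.
Feasibility: ΣzᵢKᵢ = 1.444, Σzᵢ/Kᵢ = 1.665 — both > 1, two phases present.
Newton iteration, ψ₁⁰ = 0.48:
  ψ₁ = 0.480: g = -0.0379, g' = -0.860 → ψ₁ = 0.436
Converged at ψ₁ = 0.436.
Drum-1 compositions:
  carbon tetrachloride: x = 0.100, y = 0.262
  benzene: x = 0.199, y = 0.500
  p-xylene: x = 0.700, y = 0.238
Drum-2 feed = drum-1 liquid: z₂ = (0.1005, 0.1990, 0.7005).
Drum 2:
Let ψ₂ = V/F and solve Σ zᵢ(Kᵢ−1)/(1+ψ₂(Kᵢ−1)) = 0.
Check two-phase: ΣzᵢKᵢ = 1.947 > 1 and Σzᵢ/Kᵢ = 1.122 > 1, so g(0) = 0.947 > 0 and g(1) = -0.122 < 0.
Newton iteration, ψ₂⁰ = 0.66:
  ψ₂ = 0.660: g = 0.0211, g' = -0.494 → ψ₂ = 0.703
  ψ₂ = 0.703: g = 0.0006, g' = -0.468 → ψ₂ = 0.704
Converged at ψ₂ = 0.704.
  carbon tetrachloride: x = 0.026, y = 0.132
  benzene: x = 0.053, y = 0.260
  p-xylene: x = 0.921, y = 0.608

y_p-xylene (drum 2) = 0.608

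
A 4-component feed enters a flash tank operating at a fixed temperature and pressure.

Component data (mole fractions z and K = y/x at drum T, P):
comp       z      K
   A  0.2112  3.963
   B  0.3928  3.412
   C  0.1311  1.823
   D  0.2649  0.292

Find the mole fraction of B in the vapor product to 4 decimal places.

y_B = 0.4194

Newton iteration, β⁰ = 0.58:
  β = 0.5800: g = 0.37994, g' = -1.0709 → β = 0.9348
  β = 0.9348: g = -0.03649, g' = -1.5356 → β = 0.9110
  β = 0.9110: g = -0.00115, g' = -1.4416 → β = 0.9102
Converged at β = 0.9102.
Compositions from xᵢ = zᵢ/(1+β(Kᵢ−1)), yᵢ = Kᵢxᵢ:
  A: x = 0.0571, y = 0.2264
  B: x = 0.1229, y = 0.4194
  C: x = 0.0750, y = 0.1366
  D: x = 0.7450, y = 0.2175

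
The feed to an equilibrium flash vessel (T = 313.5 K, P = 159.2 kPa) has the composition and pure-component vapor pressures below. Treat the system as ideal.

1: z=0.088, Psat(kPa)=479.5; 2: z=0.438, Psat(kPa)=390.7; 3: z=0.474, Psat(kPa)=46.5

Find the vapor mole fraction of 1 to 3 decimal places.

Raoult's law: Kᵢ = Pᵢˢᵃᵗ/P = Pᵢˢᵃᵗ/159.2.
  K_1 = 479.5/159.2 = 3.01193, K_2 = 390.7/159.2 = 2.45415, K_3 = 46.5/159.2 = 0.29209
Newton iteration, ψ⁰ = 0.5:
  ψ = 0.500: g = -0.0624, g' = -0.968 → ψ = 0.436
  ψ = 0.436: g = -0.0009, g' = -0.945 → ψ = 0.435
Converged at ψ = 0.435.
Compositions from xᵢ = zᵢ/(1+ψ(Kᵢ−1)), yᵢ = Kᵢxᵢ:
  1: x = 0.047, y = 0.141
  2: x = 0.268, y = 0.659
  3: x = 0.685, y = 0.200

y_1 = 0.141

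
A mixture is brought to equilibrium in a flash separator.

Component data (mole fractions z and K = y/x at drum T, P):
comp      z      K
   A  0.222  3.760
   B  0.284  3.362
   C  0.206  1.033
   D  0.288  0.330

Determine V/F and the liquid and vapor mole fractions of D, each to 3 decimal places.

V/F = 0.814, x_D = 0.634, y_D = 0.209

Material balance + equilibrium reduce to Σ zᵢ(Kᵢ−1)/(1+V/F(Kᵢ−1)) = 0.
g(0) = ΣzᵢKᵢ − 1 = 1.097 and g(1) = 1 − Σzᵢ/Kᵢ = -0.216, so a root lies in (0, 1).
Newton–Raphson from V/F = 0.33:
  V/F = 0.330: g = 0.4566, g' = -1.177 → V/F = 0.718
  V/F = 0.718: g = 0.0891, g' = -0.889 → V/F = 0.818
  V/F = 0.818: g = -0.0038, g' = -0.977 → V/F = 0.814
Converged at V/F = 0.814.
Compositions from xᵢ = zᵢ/(1+V/F(Kᵢ−1)), yᵢ = Kᵢxᵢ:
  A: x = 0.068, y = 0.257
  B: x = 0.097, y = 0.327
  C: x = 0.201, y = 0.207
  D: x = 0.634, y = 0.209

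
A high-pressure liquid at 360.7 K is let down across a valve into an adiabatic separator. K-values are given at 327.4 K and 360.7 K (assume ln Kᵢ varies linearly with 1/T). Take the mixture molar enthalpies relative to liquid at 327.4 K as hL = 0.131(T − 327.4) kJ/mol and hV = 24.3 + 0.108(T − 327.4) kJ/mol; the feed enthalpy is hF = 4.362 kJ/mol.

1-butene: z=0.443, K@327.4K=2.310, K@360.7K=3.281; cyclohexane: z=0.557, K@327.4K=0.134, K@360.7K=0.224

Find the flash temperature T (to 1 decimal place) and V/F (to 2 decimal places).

T = 333.8 K, V/F = 0.15

Adiabatic flash: solve Rachford–Rice at each trial T, then check hF = ψ·hV(T) + (1−ψ)·hL(T).
  T = 327.4 K: K = (2.310, 0.134), RR gives ψ = 0.086, H_out = 2.098 kJ/mol
  T = 360.7 K: K = (3.281, 0.224), RR gives ψ = 0.327, H_out = 12.051 kJ/mol
  T = 344.0 K: K = (2.775, 0.175), RR gives ψ = 0.223, H_out = 7.517 kJ/mol
  T = 335.7 K: K = (2.538, 0.154), RR gives ψ = 0.161, H_out = 4.975 kJ/mol
  T = 331.5 K: K = (2.421, 0.144), RR gives ψ = 0.125, H_out = 3.571 kJ/mol
  T = 333.6 K: K = (2.479, 0.149), RR gives ψ = 0.144, H_out = 4.284 kJ/mol
Linear interpolation between T = 333.6 (H_out = 4.284) and T = 335.7 (H_out = 4.975) on hF = 4.362 gives T ≈ 333.8 K, at which ψ = 0.15.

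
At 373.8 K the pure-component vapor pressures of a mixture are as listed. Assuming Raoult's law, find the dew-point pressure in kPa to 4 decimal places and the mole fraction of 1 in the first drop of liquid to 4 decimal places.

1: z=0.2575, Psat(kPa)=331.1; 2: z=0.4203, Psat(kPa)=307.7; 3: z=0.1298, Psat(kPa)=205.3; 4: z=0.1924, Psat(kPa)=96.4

Pdew = 209.5668 kPa, x_1 = 0.1630

At the dew point ψ → 1, so Σzᵢ/Kᵢ = 1 with Kᵢ = Pᵢˢᵃᵗ/P ⇒ 1/P = Σzᵢ/Pᵢˢᵃᵗ.
1/P = 0.2575/331.1 + 0.4203/307.7 + 0.1298/205.3 + 0.1924/96.4 = 0.0047717 ⇒ P = 209.5668 kPa
xᵢ = zᵢP/Pᵢˢᵃᵗ ⇒ x_1 = 0.2575·209.5668/331.1 = 0.1630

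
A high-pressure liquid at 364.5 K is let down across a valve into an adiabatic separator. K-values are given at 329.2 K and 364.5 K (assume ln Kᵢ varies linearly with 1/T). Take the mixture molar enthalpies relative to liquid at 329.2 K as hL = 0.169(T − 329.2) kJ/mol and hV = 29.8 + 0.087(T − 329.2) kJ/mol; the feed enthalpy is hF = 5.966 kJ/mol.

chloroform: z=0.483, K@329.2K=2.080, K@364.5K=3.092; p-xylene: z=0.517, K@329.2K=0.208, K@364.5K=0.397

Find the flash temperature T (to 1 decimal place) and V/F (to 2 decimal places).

T = 332.8 K, V/F = 0.18

Adiabatic flash: solve Rachford–Rice at each trial T, then check hF = ψ·hV(T) + (1−ψ)·hL(T).
  T = 329.2 K: K = (2.080, 0.208), RR gives ψ = 0.131, H_out = 3.908 kJ/mol
  T = 364.5 K: K = (3.092, 0.397), RR gives ψ = 0.554, H_out = 20.868 kJ/mol
  T = 346.9 K: K = (2.563, 0.292), RR gives ψ = 0.352, H_out = 12.965 kJ/mol
  T = 338.0 K: K = (2.314, 0.247), RR gives ψ = 0.248, H_out = 8.709 kJ/mol
  T = 333.6 K: K = (2.195, 0.227), RR gives ψ = 0.192, H_out = 6.409 kJ/mol
  T = 331.4 K: K = (2.137, 0.217), RR gives ψ = 0.163, H_out = 5.188 kJ/mol
Linear interpolation between T = 331.4 (H_out = 5.188) and T = 333.6 (H_out = 6.409) on hF = 5.966 gives T ≈ 332.8 K, at which ψ = 0.18.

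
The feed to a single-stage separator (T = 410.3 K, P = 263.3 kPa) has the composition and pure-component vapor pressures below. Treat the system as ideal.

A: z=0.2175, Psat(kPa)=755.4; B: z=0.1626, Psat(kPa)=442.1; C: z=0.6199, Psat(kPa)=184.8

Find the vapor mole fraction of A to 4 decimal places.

Raoult's law: Kᵢ = Pᵢˢᵃᵗ/P = Pᵢˢᵃᵗ/263.3.
  K_A = 755.4/263.3 = 2.868971, K_B = 442.1/263.3 = 1.679073, K_C = 184.8/263.3 = 0.701861
Rachford–Rice: g(ψ) = Σ zᵢ(Kᵢ−1)/(1+ψ(Kᵢ−1)) = 0.
g(0) = ΣzᵢKᵢ − 1 = 0.3321 and g(1) = 1 − Σzᵢ/Kᵢ = -0.0559, so a root lies in (0, 1).
Newton iteration, ψ⁰ = 0.5:
  ψ = 0.5000: g = 0.07537, g' = -0.3209 → ψ = 0.7349
  ψ = 0.7349: g = 0.00826, g' = -0.2586 → ψ = 0.7668
  ψ = 0.7668: g = 0.00009, g' = -0.2534 → ψ = 0.7671
Converged at ψ = 0.7671.
Compositions from xᵢ = zᵢ/(1+ψ(Kᵢ−1)), yᵢ = Kᵢxᵢ:
  A: x = 0.0894, y = 0.2564
  B: x = 0.1069, y = 0.1795
  C: x = 0.8037, y = 0.5641

y_A = 0.2564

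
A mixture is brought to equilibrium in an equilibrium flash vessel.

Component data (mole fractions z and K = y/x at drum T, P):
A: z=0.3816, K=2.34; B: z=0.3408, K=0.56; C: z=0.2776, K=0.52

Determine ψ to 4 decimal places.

Rachford–Rice: g(ψ) = Σ zᵢ(Kᵢ−1)/(1+ψ(Kᵢ−1)) = 0.
Feasibility: ΣzᵢKᵢ = 1.2281, Σzᵢ/Kᵢ = 1.3055 — both > 1, two phases present.
Newton iteration, ψ⁰ = 0.5:
  ψ = 0.5000: g = -0.06138, g' = -0.4649 → ψ = 0.3680
  ψ = 0.3680: g = 0.00173, g' = -0.4956 → ψ = 0.3714
Converged at ψ = 0.3715.

ψ = 0.3715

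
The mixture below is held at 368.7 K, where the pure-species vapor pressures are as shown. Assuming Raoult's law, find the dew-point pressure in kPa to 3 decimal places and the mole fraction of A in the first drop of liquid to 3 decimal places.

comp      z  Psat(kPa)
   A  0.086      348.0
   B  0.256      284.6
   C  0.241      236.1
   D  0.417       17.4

At the dew point ψ → 1, so Σzᵢ/Kᵢ = 1 with Kᵢ = Pᵢˢᵃᵗ/P ⇒ 1/P = Σzᵢ/Pᵢˢᵃᵗ.
1/P = 0.086/348.0 + 0.256/284.6 + 0.241/236.1 + 0.417/17.4 = 0.026133 ⇒ P = 38.266 kPa
xᵢ = zᵢP/Pᵢˢᵃᵗ ⇒ x_A = 0.086·38.266/348.0 = 0.009

Pdew = 38.266 kPa, x_A = 0.009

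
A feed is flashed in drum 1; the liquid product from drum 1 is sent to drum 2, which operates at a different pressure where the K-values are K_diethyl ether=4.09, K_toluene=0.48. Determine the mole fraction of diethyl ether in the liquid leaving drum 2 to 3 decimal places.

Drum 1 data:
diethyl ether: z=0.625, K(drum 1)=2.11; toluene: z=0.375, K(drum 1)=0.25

x_diethyl ether (drum 2) = 0.144

Drum 1:
Let ψ₁ = V/F and solve Σ zᵢ(Kᵢ−1)/(1+ψ₁(Kᵢ−1)) = 0.
g(0) = ΣzᵢKᵢ − 1 = 0.412 and g(1) = 1 − Σzᵢ/Kᵢ = -0.796, so a root lies in (0, 1).
Binary case is linear: z₁(K₁−1)(1+ψ₁(K₂−1)) + z₂(K₂−1)(1+ψ₁(K₁−1)) = 0
⇒ ψ₁ = [z₁(K₁−1)+z₂(K₂−1)] / [−(K₁−1)(K₂−1)] = 0.4125/0.8325 = 0.495
Drum-1 compositions:
  diethyl ether: x = 0.403, y = 0.851
  toluene: x = 0.597, y = 0.149
Drum-2 feed = drum-1 liquid: z₂ = (0.4032, 0.5968).
Drum 2:
Let ψ₂ = V/F and solve Σ zᵢ(Kᵢ−1)/(1+ψ₂(Kᵢ−1)) = 0.
Check two-phase: ΣzᵢKᵢ = 1.936 > 1 and Σzᵢ/Kᵢ = 1.342 > 1, so g(0) = 0.936 > 0 and g(1) = -0.342 < 0.
Binary case is linear: z₁(K₁−1)(1+ψ₂(K₂−1)) + z₂(K₂−1)(1+ψ₂(K₁−1)) = 0
⇒ ψ₂ = [z₁(K₁−1)+z₂(K₂−1)] / [−(K₁−1)(K₂−1)] = 0.9356/1.6068 = 0.582
  diethyl ether: x = 0.144, y = 0.589
  toluene: x = 0.856, y = 0.411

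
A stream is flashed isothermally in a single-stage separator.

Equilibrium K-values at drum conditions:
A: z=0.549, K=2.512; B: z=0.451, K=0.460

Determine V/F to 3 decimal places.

V/F = 0.718

Material balance + equilibrium reduce to Σ zᵢ(Kᵢ−1)/(1+V/F(Kᵢ−1)) = 0.
g(0) = ΣzᵢKᵢ − 1 = 0.587 and g(1) = 1 − Σzᵢ/Kᵢ = -0.199, so a root lies in (0, 1).
Binary case is linear: z₁(K₁−1)(1+V/F(K₂−1)) + z₂(K₂−1)(1+V/F(K₁−1)) = 0
⇒ V/F = [z₁(K₁−1)+z₂(K₂−1)] / [−(K₁−1)(K₂−1)] = 0.5865/0.8165 = 0.718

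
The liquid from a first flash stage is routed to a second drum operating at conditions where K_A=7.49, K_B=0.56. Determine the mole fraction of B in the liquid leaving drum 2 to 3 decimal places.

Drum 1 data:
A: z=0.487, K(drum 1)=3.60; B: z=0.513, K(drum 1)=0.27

x_B (drum 2) = 0.937

Drum 1:
Material balance + equilibrium reduce to Σ zᵢ(Kᵢ−1)/(1+ψ₁(Kᵢ−1)) = 0.
g(0) = ΣzᵢKᵢ − 1 = 0.892 and g(1) = 1 − Σzᵢ/Kᵢ = -1.035, so a root lies in (0, 1).
Binary case is linear: z₁(K₁−1)(1+ψ₁(K₂−1)) + z₂(K₂−1)(1+ψ₁(K₁−1)) = 0
⇒ ψ₁ = [z₁(K₁−1)+z₂(K₂−1)] / [−(K₁−1)(K₂−1)] = 0.8917/1.8980 = 0.470
Drum-1 compositions:
  A: x = 0.219, y = 0.789
  B: x = 0.781, y = 0.211
Drum-2 feed = drum-1 liquid: z₂ = (0.2192, 0.7808).
Drum 2:
Rachford–Rice: g(ψ₂) = Σ zᵢ(Kᵢ−1)/(1+ψ₂(Kᵢ−1)) = 0.
Check two-phase: ΣzᵢKᵢ = 2.079 > 1 and Σzᵢ/Kᵢ = 1.424 > 1, so g(0) = 1.079 > 0 and g(1) = -0.424 < 0.
Newton–Raphson from ψ₂ = 0.5:
  ψ₂ = 0.500: g = -0.1053, g' = -0.761 → ψ₂ = 0.362
  ψ₂ = 0.362: g = 0.0165, g' = -1.038 → ψ₂ = 0.378
Converged at ψ₂ = 0.378.
  A: x = 0.063, y = 0.476
  B: x = 0.937, y = 0.524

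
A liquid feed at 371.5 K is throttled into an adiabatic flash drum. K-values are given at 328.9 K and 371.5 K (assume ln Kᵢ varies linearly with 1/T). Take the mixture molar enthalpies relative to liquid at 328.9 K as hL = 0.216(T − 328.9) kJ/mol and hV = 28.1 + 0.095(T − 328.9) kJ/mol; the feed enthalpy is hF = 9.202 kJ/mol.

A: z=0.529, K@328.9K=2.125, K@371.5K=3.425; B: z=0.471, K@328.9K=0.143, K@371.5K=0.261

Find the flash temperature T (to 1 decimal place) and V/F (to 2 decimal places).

T = 336.5 K, V/F = 0.28

Adiabatic flash: solve Rachford–Rice at each trial T, then check hF = ψ·hV(T) + (1−ψ)·hL(T).
  T = 328.9 K: K = (2.125, 0.143), RR gives ψ = 0.199, H_out = 5.581 kJ/mol
  T = 371.5 K: K = (3.425, 0.261), RR gives ψ = 0.522, H_out = 21.170 kJ/mol
  T = 350.2 K: K = (2.737, 0.197), RR gives ψ = 0.387, H_out = 14.490 kJ/mol
  T = 339.5 K: K = (2.420, 0.168), RR gives ψ = 0.304, H_out = 10.454 kJ/mol
  T = 334.2 K: K = (2.270, 0.155), RR gives ψ = 0.255, H_out = 8.160 kJ/mol
  T = 336.9 K: K = (2.346, 0.162), RR gives ψ = 0.281, H_out = 9.359 kJ/mol
  T = 335.5 K: K = (2.306, 0.159), RR gives ψ = 0.268, H_out = 8.746 kJ/mol
Linear interpolation between T = 335.5 (H_out = 8.746) and T = 336.9 (H_out = 9.359) on hF = 9.202 gives T ≈ 336.5 K, at which ψ = 0.28.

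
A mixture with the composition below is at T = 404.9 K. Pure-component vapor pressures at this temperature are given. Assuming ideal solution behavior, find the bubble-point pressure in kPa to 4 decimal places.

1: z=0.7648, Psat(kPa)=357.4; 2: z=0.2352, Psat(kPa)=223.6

At the bubble point ψ → 0, so ΣzᵢKᵢ = 1 with Kᵢ = Pᵢˢᵃᵗ/P ⇒ P = ΣzᵢPᵢˢᵃᵗ.
P = 0.7648·357.4 + 0.2352·223.6 = 325.9302 kPa

Pbub = 325.9302 kPa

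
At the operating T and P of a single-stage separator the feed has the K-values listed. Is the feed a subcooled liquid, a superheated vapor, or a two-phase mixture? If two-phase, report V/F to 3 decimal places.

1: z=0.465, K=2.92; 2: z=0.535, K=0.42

two-phase, V/F = 0.523

ΣzᵢKᵢ = 1.583; Σzᵢ/Kᵢ = 1.433.
Both exceed 1, so a two-phase solution exists.
Binary case is linear: z₁(K₁−1)(1+ψ(K₂−1)) + z₂(K₂−1)(1+ψ(K₁−1)) = 0
⇒ ψ = [z₁(K₁−1)+z₂(K₂−1)] / [−(K₁−1)(K₂−1)] = 0.5825/1.1136 = 0.523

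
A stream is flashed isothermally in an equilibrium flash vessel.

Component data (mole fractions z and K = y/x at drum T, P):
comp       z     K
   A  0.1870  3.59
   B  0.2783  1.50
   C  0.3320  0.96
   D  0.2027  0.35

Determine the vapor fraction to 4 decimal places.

Material balance + equilibrium reduce to Σ zᵢ(Kᵢ−1)/(1+ψ(Kᵢ−1)) = 0.
g(0) = ΣzᵢKᵢ − 1 = 0.4784 and g(1) = 1 − Σzᵢ/Kᵢ = -0.1626, so a root lies in (0, 1).
Iterate (Newton) starting at ψ = 0.6:
  ψ = 0.6000: g = 0.06708, g' = -0.4642 → ψ = 0.7445
  ψ = 0.7445: g = -0.00219, g' = -0.5054 → ψ = 0.7402
Converged at ψ = 0.7402.

ψ = 0.7402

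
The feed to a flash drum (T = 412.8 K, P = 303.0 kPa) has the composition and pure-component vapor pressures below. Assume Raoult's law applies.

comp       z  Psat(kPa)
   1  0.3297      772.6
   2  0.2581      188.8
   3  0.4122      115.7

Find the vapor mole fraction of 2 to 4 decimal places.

y_2 = 0.1734

Raoult's law: Kᵢ = Pᵢˢᵃᵗ/P = Pᵢˢᵃᵗ/303.0.
  K_1 = 772.6/303.0 = 2.549835, K_2 = 188.8/303.0 = 0.623102, K_3 = 115.7/303.0 = 0.381848
Rachford–Rice: g(β) = Σ zᵢ(Kᵢ−1)/(1+β(Kᵢ−1)) = 0.
Feasibility: ΣzᵢKᵢ = 1.1589, Σzᵢ/Kᵢ = 1.6230 — both > 1, two phases present.
Iterate (Newton) starting at β = 0.4:
  β = 0.4000: g = -0.13761, g' = -0.6306 → β = 0.1818
  β = 0.1818: g = 0.00718, g' = -0.7242 → β = 0.1917
Converged at β = 0.1917.
Compositions from xᵢ = zᵢ/(1+β(Kᵢ−1)), yᵢ = Kᵢxᵢ:
  1: x = 0.2542, y = 0.6481
  2: x = 0.2782, y = 0.1734
  3: x = 0.4676, y = 0.1786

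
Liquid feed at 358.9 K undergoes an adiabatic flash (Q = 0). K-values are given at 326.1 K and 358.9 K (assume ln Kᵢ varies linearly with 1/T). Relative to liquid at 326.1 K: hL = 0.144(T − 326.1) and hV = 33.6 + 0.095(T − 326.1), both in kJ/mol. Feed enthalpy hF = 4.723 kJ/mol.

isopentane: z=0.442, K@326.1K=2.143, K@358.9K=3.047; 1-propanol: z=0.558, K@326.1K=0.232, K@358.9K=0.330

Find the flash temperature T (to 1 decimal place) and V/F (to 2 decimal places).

Adiabatic flash: solve Rachford–Rice at each trial T, then check hF = ψ·hV(T) + (1−ψ)·hL(T).
  T = 326.1 K: K = (2.143, 0.232), RR gives ψ = 0.087, H_out = 2.934 kJ/mol
  T = 358.9 K: K = (3.047, 0.330), RR gives ψ = 0.387, H_out = 17.108 kJ/mol
  T = 342.5 K: K = (2.577, 0.279), RR gives ψ = 0.259, H_out = 10.863 kJ/mol
  T = 334.3 K: K = (2.355, 0.255), RR gives ψ = 0.182, H_out = 7.209 kJ/mol
  T = 330.2 K: K = (2.248, 0.243), RR gives ψ = 0.137, H_out = 5.168 kJ/mol
  T = 328.1 K: K = (2.194, 0.238), RR gives ψ = 0.112, H_out = 4.051 kJ/mol
Linear interpolation between T = 328.1 (H_out = 4.051) and T = 330.2 (H_out = 5.168) on hF = 4.723 gives T ≈ 329.4 K, at which ψ = 0.13.

T = 329.4 K, V/F = 0.13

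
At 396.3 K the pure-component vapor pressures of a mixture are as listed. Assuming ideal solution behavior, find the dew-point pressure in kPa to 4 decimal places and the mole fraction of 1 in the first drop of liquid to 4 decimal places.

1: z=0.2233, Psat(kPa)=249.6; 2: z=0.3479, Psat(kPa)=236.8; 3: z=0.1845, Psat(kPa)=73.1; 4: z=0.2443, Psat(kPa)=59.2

At the dew point ψ → 1, so Σzᵢ/Kᵢ = 1 with Kᵢ = Pᵢˢᵃᵗ/P ⇒ 1/P = Σzᵢ/Pᵢˢᵃᵗ.
1/P = 0.2233/249.6 + 0.3479/236.8 + 0.1845/73.1 + 0.2443/59.2 = 0.0090144 ⇒ P = 110.9332 kPa
xᵢ = zᵢP/Pᵢˢᵃᵗ ⇒ x_1 = 0.2233·110.9332/249.6 = 0.0992

Pdew = 110.9332 kPa, x_1 = 0.0992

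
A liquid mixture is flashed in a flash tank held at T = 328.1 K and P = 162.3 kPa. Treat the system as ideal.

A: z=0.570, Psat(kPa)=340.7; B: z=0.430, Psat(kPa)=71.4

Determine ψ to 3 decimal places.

Raoult's law: Kᵢ = Pᵢˢᵃᵗ/P = Pᵢˢᵃᵗ/162.3.
  K_A = 340.7/162.3 = 2.09920, K_B = 71.4/162.3 = 0.43993
Material balance + equilibrium reduce to Σ zᵢ(Kᵢ−1)/(1+ψ(Kᵢ−1)) = 0.
Check two-phase: ΣzᵢKᵢ = 1.386 > 1 and Σzᵢ/Kᵢ = 1.249 > 1, so g(0) = 0.386 > 0 and g(1) = -0.249 < 0.
Binary case is linear: z₁(K₁−1)(1+ψ(K₂−1)) + z₂(K₂−1)(1+ψ(K₁−1)) = 0
⇒ ψ = [z₁(K₁−1)+z₂(K₂−1)] / [−(K₁−1)(K₂−1)] = 0.3857/0.6156 = 0.627

ψ = 0.627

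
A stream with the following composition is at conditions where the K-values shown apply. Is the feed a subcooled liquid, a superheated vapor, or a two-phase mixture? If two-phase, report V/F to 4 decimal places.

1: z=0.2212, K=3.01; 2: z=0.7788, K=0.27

subcooled liquid

ΣzᵢKᵢ = 0.8761; Σzᵢ/Kᵢ = 2.9579.
Since ΣzᵢKᵢ < 1 the mixture is below its bubble point — single liquid phase.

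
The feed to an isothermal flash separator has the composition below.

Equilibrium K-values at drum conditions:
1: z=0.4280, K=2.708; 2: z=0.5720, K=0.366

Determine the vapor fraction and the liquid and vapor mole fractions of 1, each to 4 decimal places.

Material balance + equilibrium reduce to Σ zᵢ(Kᵢ−1)/(1+ψ(Kᵢ−1)) = 0.
Feasibility: ΣzᵢKᵢ = 1.3684, Σzᵢ/Kᵢ = 1.7209 — both > 1, two phases present.
Binary case is linear: z₁(K₁−1)(1+ψ(K₂−1)) + z₂(K₂−1)(1+ψ(K₁−1)) = 0
⇒ ψ = [z₁(K₁−1)+z₂(K₂−1)] / [−(K₁−1)(K₂−1)] = 0.36838/1.08287 = 0.3402
Compositions from xᵢ = zᵢ/(1+ψ(Kᵢ−1)), yᵢ = Kᵢxᵢ:
  1: x = 0.2707, y = 0.7331
  2: x = 0.7293, y = 0.2669

ψ = 0.3402, x_1 = 0.2707, y_1 = 0.7331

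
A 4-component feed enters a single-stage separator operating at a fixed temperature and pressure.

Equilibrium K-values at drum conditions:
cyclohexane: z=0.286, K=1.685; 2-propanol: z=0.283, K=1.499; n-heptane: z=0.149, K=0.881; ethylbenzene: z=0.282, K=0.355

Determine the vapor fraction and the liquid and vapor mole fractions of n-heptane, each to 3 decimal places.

Let ψ = V/F and solve Σ zᵢ(Kᵢ−1)/(1+ψ(Kᵢ−1)) = 0.
Check two-phase: ΣzᵢKᵢ = 1.138 > 1 and Σzᵢ/Kᵢ = 1.322 > 1, so g(0) = 0.138 > 0 and g(1) = -0.322 < 0.
Iterate (Newton) starting at ψ = 0.5:
  ψ = 0.500: g = -0.0284, g' = -0.378 → ψ = 0.425
  ψ = 0.425: g = -0.0010, g' = -0.353 → ψ = 0.422
Converged at ψ = 0.422.
Compositions from xᵢ = zᵢ/(1+ψ(Kᵢ−1)), yᵢ = Kᵢxᵢ:
  cyclohexane: x = 0.222, y = 0.374
  2-propanol: x = 0.234, y = 0.350
  n-heptane: x = 0.157, y = 0.138
  ethylbenzene: x = 0.388, y = 0.138

ψ = 0.422, x_n-heptane = 0.157, y_n-heptane = 0.138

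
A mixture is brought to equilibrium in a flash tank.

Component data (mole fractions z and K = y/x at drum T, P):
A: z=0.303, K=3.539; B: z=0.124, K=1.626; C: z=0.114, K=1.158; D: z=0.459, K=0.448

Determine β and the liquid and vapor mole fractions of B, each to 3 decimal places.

β = 0.598, x_B = 0.090, y_B = 0.147

Let β = V/F and solve Σ zᵢ(Kᵢ−1)/(1+β(Kᵢ−1)) = 0.
Check two-phase: ΣzᵢKᵢ = 1.612 > 1 and Σzᵢ/Kᵢ = 1.285 > 1, so g(0) = 0.612 > 0 and g(1) = -0.285 < 0.
Newton iteration, β⁰ = 0.51:
  β = 0.510: g = 0.0581, g' = -0.672 → β = 0.596
  β = 0.596: g = 0.0012, g' = -0.648 → β = 0.598
Converged at β = 0.598.
Compositions from xᵢ = zᵢ/(1+β(Kᵢ−1)), yᵢ = Kᵢxᵢ:
  A: x = 0.120, y = 0.426
  B: x = 0.090, y = 0.147
  C: x = 0.104, y = 0.121
  D: x = 0.685, y = 0.307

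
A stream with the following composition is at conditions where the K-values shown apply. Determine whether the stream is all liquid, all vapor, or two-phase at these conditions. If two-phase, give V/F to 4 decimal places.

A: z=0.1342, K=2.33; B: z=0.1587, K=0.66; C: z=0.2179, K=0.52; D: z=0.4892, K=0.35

all liquid

ΣzᵢKᵢ = 0.7020; Σzᵢ/Kᵢ = 2.1148.
Since ΣzᵢKᵢ < 1 the mixture is below its bubble point — single liquid phase.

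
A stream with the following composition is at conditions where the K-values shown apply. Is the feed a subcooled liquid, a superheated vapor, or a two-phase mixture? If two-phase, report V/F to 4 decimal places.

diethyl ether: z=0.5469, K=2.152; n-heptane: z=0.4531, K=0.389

two-phase, V/F = 0.5018

ΣzᵢKᵢ = 1.3532; Σzᵢ/Kᵢ = 1.4189.
Both exceed 1, so a two-phase solution exists.
Material balance + equilibrium reduce to Σ zᵢ(Kᵢ−1)/(1+ψ(Kᵢ−1)) = 0.
Iterate (Newton) starting at ψ = 0.43:
  ψ = 0.4300: g = 0.04582, g' = -0.6358 → ψ = 0.5021
  ψ = 0.5021: g = -0.00019, g' = -0.6433 → ψ = 0.5018
Converged at ψ = 0.5018.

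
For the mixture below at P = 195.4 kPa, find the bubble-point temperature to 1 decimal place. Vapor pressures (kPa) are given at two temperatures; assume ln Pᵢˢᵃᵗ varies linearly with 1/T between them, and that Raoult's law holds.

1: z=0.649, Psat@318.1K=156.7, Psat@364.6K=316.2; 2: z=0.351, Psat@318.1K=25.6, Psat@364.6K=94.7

T = 351.5 K

Bubble-point temperature: ΣzᵢPᵢˢᵃᵗ(T) = P. Interpolate ln Pᵢˢᵃᵗ = aᵢ + bᵢ/T.
  T = 318.1 K: ΣzᵢPᵢˢᵃᵗ = 110.68 kPa
  T = 364.6 K: ΣzᵢPᵢˢᵃᵗ = 238.45 kPa
  T = 341.4 K: ΣzᵢPᵢˢᵃᵗ = 166.17 kPa
  T = 353.0 K: ΣzᵢPᵢˢᵃᵗ = 200.02 kPa
  T = 347.2 K: ΣzᵢPᵢˢᵃᵗ = 182.54 kPa
  T = 350.1 K: ΣzᵢPᵢˢᵃᵗ = 191.14 kPa
Interpolating between 350.1 K and 353.0 K gives T ≈ 351.5 K.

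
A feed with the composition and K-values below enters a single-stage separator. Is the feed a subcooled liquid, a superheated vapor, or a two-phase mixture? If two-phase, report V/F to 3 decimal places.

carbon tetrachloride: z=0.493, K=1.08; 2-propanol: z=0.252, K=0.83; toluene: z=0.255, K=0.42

subcooled liquid

ΣzᵢKᵢ = 0.849; Σzᵢ/Kᵢ = 1.367.
Since ΣzᵢKᵢ < 1 the mixture is below its bubble point — single liquid phase.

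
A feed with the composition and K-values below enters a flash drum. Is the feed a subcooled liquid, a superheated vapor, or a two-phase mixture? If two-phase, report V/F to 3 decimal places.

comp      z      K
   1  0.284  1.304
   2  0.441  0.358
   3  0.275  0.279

subcooled liquid

ΣzᵢKᵢ = 0.605; Σzᵢ/Kᵢ = 2.435.
Since ΣzᵢKᵢ < 1 the mixture is below its bubble point — single liquid phase.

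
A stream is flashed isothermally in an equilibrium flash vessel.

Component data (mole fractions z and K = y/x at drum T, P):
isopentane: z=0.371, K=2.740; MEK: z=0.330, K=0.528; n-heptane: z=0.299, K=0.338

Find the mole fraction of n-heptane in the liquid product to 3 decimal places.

x_n-heptane = 0.371

Let β = V/F and solve Σ zᵢ(Kᵢ−1)/(1+β(Kᵢ−1)) = 0.
Feasibility: ΣzᵢKᵢ = 1.292, Σzᵢ/Kᵢ = 1.645 — both > 1, two phases present.
Iterate (Newton) starting at β = 0.5:
  β = 0.500: g = -0.1545, g' = -0.740 → β = 0.291
  β = 0.291: g = 0.0027, g' = -0.795 → β = 0.295
Converged at β = 0.295.
Compositions from xᵢ = zᵢ/(1+β(Kᵢ−1)), yᵢ = Kᵢxᵢ:
  isopentane: x = 0.245, y = 0.672
  MEK: x = 0.383, y = 0.202
  n-heptane: x = 0.371, y = 0.126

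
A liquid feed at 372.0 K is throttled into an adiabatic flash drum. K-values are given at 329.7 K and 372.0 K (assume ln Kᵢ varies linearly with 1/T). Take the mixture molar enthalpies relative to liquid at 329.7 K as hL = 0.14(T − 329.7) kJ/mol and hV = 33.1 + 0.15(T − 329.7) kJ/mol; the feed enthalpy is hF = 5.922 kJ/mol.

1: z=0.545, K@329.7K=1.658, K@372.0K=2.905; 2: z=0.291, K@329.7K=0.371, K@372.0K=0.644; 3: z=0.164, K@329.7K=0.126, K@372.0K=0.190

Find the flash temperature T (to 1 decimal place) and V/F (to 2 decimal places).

Adiabatic flash: solve Rachford–Rice at each trial T, then check hF = ψ·hV(T) + (1−ψ)·hL(T).
  T = 329.7 K: K = (1.658, 0.371, 0.126), RR gives ψ = 0.067, H_out = 2.226 kJ/mol
  T = 372.0 K: K = (2.905, 0.644, 0.190), RR gives ψ = 0.700, H_out = 29.393 kJ/mol
  T = 350.9 K: K = (2.234, 0.497, 0.157), RR gives ψ = 0.476, H_out = 18.835 kJ/mol
  T = 340.3 K: K = (1.933, 0.432, 0.141), RR gives ψ = 0.313, H_out = 11.864 kJ/mol
  T = 335.0 K: K = (1.793, 0.401, 0.133), RR gives ψ = 0.205, H_out = 7.532 kJ/mol
  T = 332.4 K: K = (1.726, 0.386, 0.130), RR gives ψ = 0.142, H_out = 5.080 kJ/mol
  T = 333.7 K: K = (1.759, 0.393, 0.132), RR gives ψ = 0.174, H_out = 6.338 kJ/mol
Linear interpolation between T = 332.4 (H_out = 5.080) and T = 333.7 (H_out = 6.338) on hF = 5.922 gives T ≈ 333.3 K, at which ψ = 0.16.

T = 333.3 K, V/F = 0.16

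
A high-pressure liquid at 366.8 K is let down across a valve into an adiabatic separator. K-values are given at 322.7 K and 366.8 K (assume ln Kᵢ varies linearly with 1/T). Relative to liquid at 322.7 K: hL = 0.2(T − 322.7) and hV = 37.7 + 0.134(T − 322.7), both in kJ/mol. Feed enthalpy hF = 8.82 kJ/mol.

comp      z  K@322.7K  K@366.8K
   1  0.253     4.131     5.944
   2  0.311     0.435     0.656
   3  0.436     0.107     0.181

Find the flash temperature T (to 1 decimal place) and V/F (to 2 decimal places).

Adiabatic flash: solve Rachford–Rice at each trial T, then check hF = ψ·hV(T) + (1−ψ)·hL(T).
  T = 322.7 K: K = (4.131, 0.435, 0.107), RR gives ψ = 0.095, H_out = 3.571 kJ/mol
  T = 366.8 K: K = (5.944, 0.656, 0.181), RR gives ψ = 0.246, H_out = 17.385 kJ/mol
  T = 344.8 K: K = (5.015, 0.542, 0.142), RR gives ψ = 0.176, H_out = 10.785 kJ/mol
  T = 333.8 K: K = (4.568, 0.487, 0.124), RR gives ψ = 0.137, H_out = 7.298 kJ/mol
  T = 339.3 K: K = (4.790, 0.514, 0.133), RR gives ψ = 0.157, H_out = 9.062 kJ/mol
  T = 336.6 K: K = (4.681, 0.501, 0.128), RR gives ψ = 0.147, H_out = 8.202 kJ/mol
  T = 338.0 K: K = (4.738, 0.508, 0.130), RR gives ψ = 0.152, H_out = 8.649 kJ/mol
Linear interpolation between T = 338.0 (H_out = 8.649) and T = 339.3 (H_out = 9.062) on hF = 8.82 gives T ≈ 338.5 K, at which ψ = 0.15.

T = 338.5 K, V/F = 0.15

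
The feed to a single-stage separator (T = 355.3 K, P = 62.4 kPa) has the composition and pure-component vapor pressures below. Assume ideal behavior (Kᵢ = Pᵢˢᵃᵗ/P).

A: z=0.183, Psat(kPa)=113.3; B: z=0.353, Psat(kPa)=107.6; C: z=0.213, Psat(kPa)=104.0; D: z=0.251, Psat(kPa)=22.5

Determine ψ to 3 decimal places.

Raoult's law: Kᵢ = Pᵢˢᵃᵗ/P = Pᵢˢᵃᵗ/62.4.
  K_A = 113.3/62.4 = 1.81571, K_B = 107.6/62.4 = 1.72436, K_C = 104.0/62.4 = 1.66667, K_D = 22.5/62.4 = 0.36058
Let ψ = V/F and solve Σ zᵢ(Kᵢ−1)/(1+ψ(Kᵢ−1)) = 0.
Check two-phase: ΣzᵢKᵢ = 1.386 > 1 and Σzᵢ/Kᵢ = 1.129 > 1, so g(0) = 0.386 > 0 and g(1) = -0.129 < 0.
Iterate (Newton) starting at ψ = 0.5:
  ψ = 0.500: g = 0.1643, g' = -0.436 → ψ = 0.877
  ψ = 0.877: g = -0.0322, g' = -0.680 → ψ = 0.829
  ψ = 0.829: g = -0.0015, g' = -0.620 → ψ = 0.827
Converged at ψ = 0.827.

ψ = 0.827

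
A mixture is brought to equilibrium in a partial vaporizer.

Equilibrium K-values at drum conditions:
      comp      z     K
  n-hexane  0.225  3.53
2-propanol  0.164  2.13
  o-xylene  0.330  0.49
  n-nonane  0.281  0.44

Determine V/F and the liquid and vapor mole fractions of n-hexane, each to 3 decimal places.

V/F = 0.395, x_n-hexane = 0.113, y_n-hexane = 0.397

Rachford–Rice: g(V/F) = Σ zᵢ(Kᵢ−1)/(1+V/F(Kᵢ−1)) = 0.
Check two-phase: ΣzᵢKᵢ = 1.429 > 1 and Σzᵢ/Kᵢ = 1.453 > 1, so g(0) = 0.429 > 0 and g(1) = -0.453 < 0.
Iterate (Newton) starting at V/F = 0.53:
  V/F = 0.530: g = -0.0953, g' = -0.684 → V/F = 0.391
  V/F = 0.391: g = 0.0033, g' = -0.743 → V/F = 0.395
Converged at V/F = 0.395.
Compositions from xᵢ = zᵢ/(1+V/F(Kᵢ−1)), yᵢ = Kᵢxᵢ:
  n-hexane: x = 0.113, y = 0.397
  2-propanol: x = 0.113, y = 0.242
  o-xylene: x = 0.413, y = 0.202
  n-nonane: x = 0.361, y = 0.159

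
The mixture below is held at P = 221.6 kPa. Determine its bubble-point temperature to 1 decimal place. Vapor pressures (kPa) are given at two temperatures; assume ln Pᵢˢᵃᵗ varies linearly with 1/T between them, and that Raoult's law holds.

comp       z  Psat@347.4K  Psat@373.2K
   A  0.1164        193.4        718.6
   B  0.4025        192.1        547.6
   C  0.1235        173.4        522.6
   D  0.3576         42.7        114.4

Bubble-point temperature: ΣzᵢPᵢˢᵃᵗ(T) = P. Interpolate ln Pᵢˢᵃᵗ = aᵢ + bᵢ/T.
  T = 347.4 K: ΣzᵢPᵢˢᵃᵗ = 136.52 kPa
  T = 373.2 K: ΣzᵢPᵢˢᵃᵗ = 409.50 kPa
  T = 360.3 K: ΣzᵢPᵢˢᵃᵗ = 240.80 kPa
  T = 353.9 K: ΣzᵢPᵢˢᵃᵗ = 182.58 kPa
  T = 357.1 K: ΣzᵢPᵢˢᵃᵗ = 209.92 kPa
  T = 358.7 K: ΣzᵢPᵢˢᵃᵗ = 224.90 kPa
  T = 357.9 K: ΣzᵢPᵢˢᵃᵗ = 217.30 kPa
Interpolating between 357.9 K and 358.7 K gives T ≈ 358.4 K.

T = 358.4 K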